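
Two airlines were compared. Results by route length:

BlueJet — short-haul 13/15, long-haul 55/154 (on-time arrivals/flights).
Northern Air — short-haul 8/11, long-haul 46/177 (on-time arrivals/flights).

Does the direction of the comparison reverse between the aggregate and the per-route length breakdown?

Short-haul: BlueJet 13/15 = 86.7%, Northern Air 8/11 = 72.7% → BlueJet
Long-haul: BlueJet 55/154 = 35.7%, Northern Air 46/177 = 26.0% → BlueJet
Overall: BlueJet 68/169 = 40.2%, Northern Air 54/188 = 28.7% → BlueJet
BlueJet wins overall and in every route group — no reversal.

No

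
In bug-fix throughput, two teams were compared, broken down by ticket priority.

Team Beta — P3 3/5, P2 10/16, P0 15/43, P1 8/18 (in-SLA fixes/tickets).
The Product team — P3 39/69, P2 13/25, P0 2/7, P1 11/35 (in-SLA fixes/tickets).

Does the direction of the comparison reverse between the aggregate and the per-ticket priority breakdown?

P3: Team Beta 3/5 = 60.0%, the Product team 39/69 = 56.5% → Team Beta
P2: Team Beta 10/16 = 62.5%, the Product team 13/25 = 52.0% → Team Beta
P0: Team Beta 15/43 = 34.9%, the Product team 2/7 = 28.6% → Team Beta
P1: Team Beta 8/18 = 44.4%, the Product team 11/35 = 31.4% → Team Beta
Overall: Team Beta 36/82 = 43.9%, the Product team 65/136 = 47.8% → the Product team
Team Beta wins each ticket group but the Product team wins overall — the comparison reverses. Team Beta's tickets skew toward P0, which has a lower base rate.

Yes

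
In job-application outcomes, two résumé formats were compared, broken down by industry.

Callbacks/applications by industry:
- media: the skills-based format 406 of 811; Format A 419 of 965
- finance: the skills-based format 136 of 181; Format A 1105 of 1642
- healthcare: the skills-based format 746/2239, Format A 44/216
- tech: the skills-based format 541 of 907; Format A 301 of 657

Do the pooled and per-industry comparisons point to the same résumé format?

No

Media: the skills-based format 406/811 = 50.1%, Format A 419/965 = 43.4% → the skills-based format
Finance: the skills-based format 136/181 = 75.1%, Format A 1105/1642 = 67.3% → the skills-based format
Healthcare: the skills-based format 746/2239 = 33.3%, Format A 44/216 = 20.4% → the skills-based format
Tech: the skills-based format 541/907 = 59.6%, Format A 301/657 = 45.8% → the skills-based format
Overall: the skills-based format 1829/4138 = 44.2%, Format A 1869/3480 = 53.7% → Format A
The skills-based format wins each industry group but Format A wins overall — the comparison reverses. The skills-based format's applications skew toward healthcare, which has a lower base rate.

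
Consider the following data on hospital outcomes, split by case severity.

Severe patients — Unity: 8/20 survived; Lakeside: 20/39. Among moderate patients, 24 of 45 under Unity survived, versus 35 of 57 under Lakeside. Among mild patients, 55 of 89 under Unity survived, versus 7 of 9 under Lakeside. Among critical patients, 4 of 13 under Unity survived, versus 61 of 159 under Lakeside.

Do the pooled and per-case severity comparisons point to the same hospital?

No

Severe: Unity 8/20 = 40.0%, Lakeside 20/39 = 51.3% → Lakeside
Moderate: Unity 24/45 = 53.3%, Lakeside 35/57 = 61.4% → Lakeside
Mild: Unity 55/89 = 61.8%, Lakeside 7/9 = 77.8% → Lakeside
Critical: Unity 4/13 = 30.8%, Lakeside 61/159 = 38.4% → Lakeside
Overall: Unity 91/167 = 54.5%, Lakeside 123/264 = 46.6% → Unity
Lakeside wins each case group but Unity wins overall — the comparison reverses. Lakeside's patients skew toward critical, which has a lower base rate.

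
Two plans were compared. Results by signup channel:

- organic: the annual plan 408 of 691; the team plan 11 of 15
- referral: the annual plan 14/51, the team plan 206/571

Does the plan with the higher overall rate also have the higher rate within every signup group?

No

Organic: the annual plan 408/691 = 59.0%, the team plan 11/15 = 73.3% → the team plan
Referral: the annual plan 14/51 = 27.5%, the team plan 206/571 = 36.1% → the team plan
Overall: the annual plan 422/742 = 56.9%, the team plan 217/586 = 37.0% → the annual plan
The team plan wins each signup group but the annual plan wins overall — the comparison reverses. The team plan's customers skew toward referral, which has a lower base rate.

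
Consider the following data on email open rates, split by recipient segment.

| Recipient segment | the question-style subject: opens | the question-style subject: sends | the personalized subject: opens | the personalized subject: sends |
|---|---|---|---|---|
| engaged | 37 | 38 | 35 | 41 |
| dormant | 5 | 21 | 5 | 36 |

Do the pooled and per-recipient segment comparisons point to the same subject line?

Yes

Engaged: the question-style subject 37/38 = 97.4%, the personalized subject 35/41 = 85.4% → the question-style subject
Dormant: the question-style subject 5/21 = 23.8%, the personalized subject 5/36 = 13.9% → the question-style subject
Overall: the question-style subject 42/59 = 71.2%, the personalized subject 40/77 = 51.9% → the question-style subject
The question-style subject wins overall and in every recipient group — no reversal.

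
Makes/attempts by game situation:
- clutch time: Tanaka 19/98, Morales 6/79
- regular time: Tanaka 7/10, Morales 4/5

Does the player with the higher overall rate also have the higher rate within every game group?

Clutch time: Tanaka 19/98 = 19.4%, Morales 6/79 = 7.6% → Tanaka
Regular time: Tanaka 7/10 = 70.0%, Morales 4/5 = 80.0% → Morales
Overall: Tanaka 26/108 = 24.1%, Morales 10/84 = 11.9% → Tanaka
Neither sweeps: Tanaka wins 1 of 2 groups, Morales wins 1. Tanaka wins overall but not every group — no Simpson reversal.

No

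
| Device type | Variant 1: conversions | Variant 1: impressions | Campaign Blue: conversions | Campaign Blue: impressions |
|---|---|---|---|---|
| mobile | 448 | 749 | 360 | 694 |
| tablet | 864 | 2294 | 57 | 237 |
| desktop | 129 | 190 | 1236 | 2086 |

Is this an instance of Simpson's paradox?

Mobile: Variant 1 448/749 = 59.8%, Campaign Blue 360/694 = 51.9% → Variant 1
Tablet: Variant 1 864/2294 = 37.7%, Campaign Blue 57/237 = 24.1% → Variant 1
Desktop: Variant 1 129/190 = 67.9%, Campaign Blue 1236/2086 = 59.3% → Variant 1
Overall: Variant 1 1441/3233 = 44.6%, Campaign Blue 1653/3017 = 54.8% → Campaign Blue
Variant 1 wins each device group but Campaign Blue wins overall — the comparison reverses. Variant 1's impressions skew toward tablet, which has a lower base rate.

Yes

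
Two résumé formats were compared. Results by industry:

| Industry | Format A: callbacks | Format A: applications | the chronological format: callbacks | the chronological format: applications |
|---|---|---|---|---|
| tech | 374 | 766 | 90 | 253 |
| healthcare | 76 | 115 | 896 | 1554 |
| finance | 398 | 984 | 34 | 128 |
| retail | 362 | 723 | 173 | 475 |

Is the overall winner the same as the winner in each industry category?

No

Tech: Format A 374/766 = 48.8%, the chronological format 90/253 = 35.6% → Format A
Healthcare: Format A 76/115 = 66.1%, the chronological format 896/1554 = 57.7% → Format A
Finance: Format A 398/984 = 40.4%, the chronological format 34/128 = 26.6% → Format A
Retail: Format A 362/723 = 50.1%, the chronological format 173/475 = 36.4% → Format A
Overall: Format A 1210/2588 = 46.8%, the chronological format 1193/2410 = 49.5% → the chronological format
Format A wins each industry group but the chronological format wins overall — the comparison reverses. Format A's applications skew toward finance, which has a lower base rate.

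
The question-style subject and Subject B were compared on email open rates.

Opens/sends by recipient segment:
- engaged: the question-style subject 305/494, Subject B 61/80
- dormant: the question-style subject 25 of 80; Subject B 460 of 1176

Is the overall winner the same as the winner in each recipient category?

Engaged: the question-style subject 305/494 = 61.7%, Subject B 61/80 = 76.2% → Subject B
Dormant: the question-style subject 25/80 = 31.2%, Subject B 460/1176 = 39.1% → Subject B
Overall: the question-style subject 330/574 = 57.5%, Subject B 521/1256 = 41.5% → the question-style subject
Subject B wins each recipient group but the question-style subject wins overall — the comparison reverses. Subject B's sends skew toward dormant, which has a lower base rate.

No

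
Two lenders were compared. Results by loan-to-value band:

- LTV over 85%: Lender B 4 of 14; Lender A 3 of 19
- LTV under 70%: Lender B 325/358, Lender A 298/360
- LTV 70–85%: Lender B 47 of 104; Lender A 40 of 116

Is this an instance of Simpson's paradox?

LTV over 85%: Lender B 4/14 = 28.6%, Lender A 3/19 = 15.8% → Lender B
LTV under 70%: Lender B 325/358 = 90.8%, Lender A 298/360 = 82.8% → Lender B
LTV 70–85%: Lender B 47/104 = 45.2%, Lender A 40/116 = 34.5% → Lender B
Overall: Lender B 376/476 = 79.0%, Lender A 341/495 = 68.9% → Lender B
Lender B wins overall and in every loan-to-value group — no reversal.

No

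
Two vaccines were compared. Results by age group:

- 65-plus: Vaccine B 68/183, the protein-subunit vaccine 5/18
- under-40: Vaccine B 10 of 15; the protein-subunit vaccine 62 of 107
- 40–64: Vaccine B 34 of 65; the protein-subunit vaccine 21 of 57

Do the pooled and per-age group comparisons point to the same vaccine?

65-plus: Vaccine B 68/183 = 37.2%, the protein-subunit vaccine 5/18 = 27.8% → Vaccine B
Under-40: Vaccine B 10/15 = 66.7%, the protein-subunit vaccine 62/107 = 57.9% → Vaccine B
40–64: Vaccine B 34/65 = 52.3%, the protein-subunit vaccine 21/57 = 36.8% → Vaccine B
Overall: Vaccine B 112/263 = 42.6%, the protein-subunit vaccine 88/182 = 48.4% → the protein-subunit vaccine
Vaccine B wins each age group but the protein-subunit vaccine wins overall — the comparison reverses. Vaccine B's recipients skew toward 65-plus, which has a lower base rate.

No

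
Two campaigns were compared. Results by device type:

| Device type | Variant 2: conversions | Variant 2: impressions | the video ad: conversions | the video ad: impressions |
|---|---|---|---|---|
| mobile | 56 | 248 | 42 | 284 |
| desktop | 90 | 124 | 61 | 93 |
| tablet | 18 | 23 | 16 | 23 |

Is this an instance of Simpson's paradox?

Mobile: Variant 2 56/248 = 22.6%, the video ad 42/284 = 14.8% → Variant 2
Desktop: Variant 2 90/124 = 72.6%, the video ad 61/93 = 65.6% → Variant 2
Tablet: Variant 2 18/23 = 78.3%, the video ad 16/23 = 69.6% → Variant 2
Overall: Variant 2 164/395 = 41.5%, the video ad 119/400 = 29.8% → Variant 2
Variant 2 wins overall and in every device group — no reversal.

No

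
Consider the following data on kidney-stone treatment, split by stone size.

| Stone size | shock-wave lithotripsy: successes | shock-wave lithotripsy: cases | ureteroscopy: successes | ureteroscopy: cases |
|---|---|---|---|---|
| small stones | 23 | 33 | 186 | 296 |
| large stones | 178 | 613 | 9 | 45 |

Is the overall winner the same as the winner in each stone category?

No

Small stones: shock-wave lithotripsy 23/33 = 69.7%, ureteroscopy 186/296 = 62.8% → shock-wave lithotripsy
Large stones: shock-wave lithotripsy 178/613 = 29.0%, ureteroscopy 9/45 = 20.0% → shock-wave lithotripsy
Overall: shock-wave lithotripsy 201/646 = 31.1%, ureteroscopy 195/341 = 57.2% → ureteroscopy
Shock-wave lithotripsy wins each stone group but ureteroscopy wins overall — the comparison reverses. Shock-wave lithotripsy's cases skew toward large stones, which has a lower base rate.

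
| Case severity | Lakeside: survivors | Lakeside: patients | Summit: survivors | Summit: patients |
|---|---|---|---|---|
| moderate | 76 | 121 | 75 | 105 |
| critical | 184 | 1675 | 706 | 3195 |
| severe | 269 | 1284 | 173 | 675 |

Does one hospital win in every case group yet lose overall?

No

Moderate: Lakeside 76/121 = 62.8%, Summit 75/105 = 71.4% → Summit
Critical: Lakeside 184/1675 = 11.0%, Summit 706/3195 = 22.1% → Summit
Severe: Lakeside 269/1284 = 21.0%, Summit 173/675 = 25.6% → Summit
Overall: Lakeside 529/3080 = 17.2%, Summit 954/3975 = 24.0% → Summit
Summit wins overall and in every case group — no reversal.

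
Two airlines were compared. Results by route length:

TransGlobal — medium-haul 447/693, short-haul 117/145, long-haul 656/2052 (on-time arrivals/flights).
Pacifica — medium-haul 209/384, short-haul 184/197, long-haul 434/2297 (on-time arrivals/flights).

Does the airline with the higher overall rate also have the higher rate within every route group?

No

Medium-haul: TransGlobal 447/693 = 64.5%, Pacifica 209/384 = 54.4% → TransGlobal
Short-haul: TransGlobal 117/145 = 80.7%, Pacifica 184/197 = 93.4% → Pacifica
Long-haul: TransGlobal 656/2052 = 32.0%, Pacifica 434/2297 = 18.9% → TransGlobal
Overall: TransGlobal 1220/2890 = 42.2%, Pacifica 827/2878 = 28.7% → TransGlobal
Neither sweeps: TransGlobal wins 2 of 3 groups, Pacifica wins 1. TransGlobal wins overall but not every group — no Simpson reversal.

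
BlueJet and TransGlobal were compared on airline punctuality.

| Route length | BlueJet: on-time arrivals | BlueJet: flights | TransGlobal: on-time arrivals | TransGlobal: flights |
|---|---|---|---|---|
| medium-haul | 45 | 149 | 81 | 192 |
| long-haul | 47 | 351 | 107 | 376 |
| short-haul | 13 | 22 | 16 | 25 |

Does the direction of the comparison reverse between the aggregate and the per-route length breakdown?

Medium-haul: BlueJet 45/149 = 30.2%, TransGlobal 81/192 = 42.2% → TransGlobal
Long-haul: BlueJet 47/351 = 13.4%, TransGlobal 107/376 = 28.5% → TransGlobal
Short-haul: BlueJet 13/22 = 59.1%, TransGlobal 16/25 = 64.0% → TransGlobal
Overall: BlueJet 105/522 = 20.1%, TransGlobal 204/593 = 34.4% → TransGlobal
TransGlobal wins overall and in every route group — no reversal.

No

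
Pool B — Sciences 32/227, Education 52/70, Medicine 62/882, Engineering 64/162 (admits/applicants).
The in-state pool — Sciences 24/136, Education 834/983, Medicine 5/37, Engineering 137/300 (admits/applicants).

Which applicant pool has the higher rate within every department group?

Sciences: Pool B 32/227 = 14.1%, the in-state pool 24/136 = 17.6% → the in-state pool
Education: Pool B 52/70 = 74.3%, the in-state pool 834/983 = 84.8% → the in-state pool
Medicine: Pool B 62/882 = 7.0%, the in-state pool 5/37 = 13.5% → the in-state pool
Engineering: Pool B 64/162 = 39.5%, the in-state pool 137/300 = 45.7% → the in-state pool
The in-state pool has the higher rate in all 4 groups.

the in-state pool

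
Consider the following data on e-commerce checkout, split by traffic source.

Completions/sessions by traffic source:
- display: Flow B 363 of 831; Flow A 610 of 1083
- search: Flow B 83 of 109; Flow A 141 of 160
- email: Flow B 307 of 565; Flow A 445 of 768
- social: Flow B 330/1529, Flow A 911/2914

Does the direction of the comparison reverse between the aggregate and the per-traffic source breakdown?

Display: Flow B 363/831 = 43.7%, Flow A 610/1083 = 56.3% → Flow A
Search: Flow B 83/109 = 76.1%, Flow A 141/160 = 88.1% → Flow A
Email: Flow B 307/565 = 54.3%, Flow A 445/768 = 57.9% → Flow A
Social: Flow B 330/1529 = 21.6%, Flow A 911/2914 = 31.3% → Flow A
Overall: Flow B 1083/3034 = 35.7%, Flow A 2107/4925 = 42.8% → Flow A
Flow A wins overall and in every traffic group — no reversal.

No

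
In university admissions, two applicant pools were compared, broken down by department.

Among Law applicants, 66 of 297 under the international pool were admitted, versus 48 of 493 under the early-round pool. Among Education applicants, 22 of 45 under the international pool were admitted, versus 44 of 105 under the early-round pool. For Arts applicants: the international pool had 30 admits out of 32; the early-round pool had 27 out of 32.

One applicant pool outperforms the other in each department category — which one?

the international pool

Law: the international pool 66/297 = 22.2%, the early-round pool 48/493 = 9.7% → the international pool
Education: the international pool 22/45 = 48.9%, the early-round pool 44/105 = 41.9% → the international pool
Arts: the international pool 30/32 = 93.8%, the early-round pool 27/32 = 84.4% → the international pool
The international pool has the higher rate in all 3 groups.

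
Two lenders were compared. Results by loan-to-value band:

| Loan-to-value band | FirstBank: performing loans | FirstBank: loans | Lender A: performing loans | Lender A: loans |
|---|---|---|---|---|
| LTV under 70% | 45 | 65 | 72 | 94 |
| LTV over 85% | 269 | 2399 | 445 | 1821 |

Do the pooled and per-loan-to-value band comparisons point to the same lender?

Yes

LTV under 70%: FirstBank 45/65 = 69.2%, Lender A 72/94 = 76.6% → Lender A
LTV over 85%: FirstBank 269/2399 = 11.2%, Lender A 445/1821 = 24.4% → Lender A
Overall: FirstBank 314/2464 = 12.7%, Lender A 517/1915 = 27.0% → Lender A
Lender A wins overall and in every loan-to-value group — no reversal.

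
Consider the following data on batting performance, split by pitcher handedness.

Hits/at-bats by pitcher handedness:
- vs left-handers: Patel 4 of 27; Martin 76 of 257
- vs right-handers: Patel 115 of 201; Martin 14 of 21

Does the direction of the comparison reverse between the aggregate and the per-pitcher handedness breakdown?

Vs left-handers: Patel 4/27 = 14.8%, Martin 76/257 = 29.6% → Martin
Vs right-handers: Patel 115/201 = 57.2%, Martin 14/21 = 66.7% → Martin
Overall: Patel 119/228 = 52.2%, Martin 90/278 = 32.4% → Patel
Martin wins each pitcher group but Patel wins overall — the comparison reverses. Martin's at-bats skew toward vs left-handers, which has a lower base rate.

Yes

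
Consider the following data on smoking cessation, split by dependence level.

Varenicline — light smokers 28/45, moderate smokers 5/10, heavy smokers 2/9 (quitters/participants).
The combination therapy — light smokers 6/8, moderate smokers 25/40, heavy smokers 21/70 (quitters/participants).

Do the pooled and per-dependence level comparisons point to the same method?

No

Light smokers: varenicline 28/45 = 62.2%, the combination therapy 6/8 = 75.0% → the combination therapy
Moderate smokers: varenicline 5/10 = 50.0%, the combination therapy 25/40 = 62.5% → the combination therapy
Heavy smokers: varenicline 2/9 = 22.2%, the combination therapy 21/70 = 30.0% → the combination therapy
Overall: varenicline 35/64 = 54.7%, the combination therapy 52/118 = 44.1% → varenicline
The combination therapy wins each dependence group but varenicline wins overall — the comparison reverses. The combination therapy's participants skew toward heavy smokers, which has a lower base rate.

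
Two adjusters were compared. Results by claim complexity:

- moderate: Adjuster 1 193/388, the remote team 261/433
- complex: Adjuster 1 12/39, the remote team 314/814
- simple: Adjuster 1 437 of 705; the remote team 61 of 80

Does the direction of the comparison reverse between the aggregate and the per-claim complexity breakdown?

Yes

Moderate: Adjuster 1 193/388 = 49.7%, the remote team 261/433 = 60.3% → the remote team
Complex: Adjuster 1 12/39 = 30.8%, the remote team 314/814 = 38.6% → the remote team
Simple: Adjuster 1 437/705 = 62.0%, the remote team 61/80 = 76.2% → the remote team
Overall: Adjuster 1 642/1132 = 56.7%, the remote team 636/1327 = 47.9% → Adjuster 1
The remote team wins each claim group but Adjuster 1 wins overall — the comparison reverses. The remote team's claims skew toward complex, which has a lower base rate.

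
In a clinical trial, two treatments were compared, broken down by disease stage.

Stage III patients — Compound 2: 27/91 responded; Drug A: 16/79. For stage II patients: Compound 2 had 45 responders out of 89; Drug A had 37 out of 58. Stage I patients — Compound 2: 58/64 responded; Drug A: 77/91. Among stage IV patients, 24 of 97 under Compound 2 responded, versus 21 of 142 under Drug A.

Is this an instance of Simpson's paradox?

Stage III: Compound 2 27/91 = 29.7%, Drug A 16/79 = 20.3% → Compound 2
Stage II: Compound 2 45/89 = 50.6%, Drug A 37/58 = 63.8% → Drug A
Stage I: Compound 2 58/64 = 90.6%, Drug A 77/91 = 84.6% → Compound 2
Stage IV: Compound 2 24/97 = 24.7%, Drug A 21/142 = 14.8% → Compound 2
Overall: Compound 2 154/341 = 45.2%, Drug A 151/370 = 40.8% → Compound 2
Neither sweeps: Compound 2 wins 3 of 4 groups, Drug A wins 1. Compound 2 wins overall but not every group — no Simpson reversal.

No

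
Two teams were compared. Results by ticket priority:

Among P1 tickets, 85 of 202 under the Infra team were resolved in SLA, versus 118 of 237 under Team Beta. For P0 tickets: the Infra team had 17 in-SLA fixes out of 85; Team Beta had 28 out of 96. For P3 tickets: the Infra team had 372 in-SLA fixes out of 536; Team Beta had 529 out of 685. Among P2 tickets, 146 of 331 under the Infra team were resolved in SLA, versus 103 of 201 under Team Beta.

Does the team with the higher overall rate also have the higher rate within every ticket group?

P1: the Infra team 85/202 = 42.1%, Team Beta 118/237 = 49.8% → Team Beta
P0: the Infra team 17/85 = 20.0%, Team Beta 28/96 = 29.2% → Team Beta
P3: the Infra team 372/536 = 69.4%, Team Beta 529/685 = 77.2% → Team Beta
P2: the Infra team 146/331 = 44.1%, Team Beta 103/201 = 51.2% → Team Beta
Overall: the Infra team 620/1154 = 53.7%, Team Beta 778/1219 = 63.8% → Team Beta
Team Beta wins overall and in every ticket group — no reversal.

Yes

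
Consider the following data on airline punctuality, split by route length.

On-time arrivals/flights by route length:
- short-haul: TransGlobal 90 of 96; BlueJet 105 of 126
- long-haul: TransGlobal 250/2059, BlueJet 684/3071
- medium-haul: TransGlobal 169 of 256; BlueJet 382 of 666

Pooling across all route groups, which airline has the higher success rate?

BlueJet

Short-haul: TransGlobal 90/96 = 93.8%, BlueJet 105/126 = 83.3% → TransGlobal
Long-haul: TransGlobal 250/2059 = 12.1%, BlueJet 684/3071 = 22.3% → BlueJet
Medium-haul: TransGlobal 169/256 = 66.0%, BlueJet 382/666 = 57.4% → TransGlobal
Overall: TransGlobal 509/2411 = 21.1%, BlueJet 1171/3863 = 30.3% → BlueJet
(Neither sweeps every route group, but BlueJet has the higher pooled rate.)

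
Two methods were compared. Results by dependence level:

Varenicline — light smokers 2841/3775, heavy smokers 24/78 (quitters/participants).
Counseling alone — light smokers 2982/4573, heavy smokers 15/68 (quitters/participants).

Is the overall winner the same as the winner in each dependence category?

Yes

Light smokers: varenicline 2841/3775 = 75.3%, counseling alone 2982/4573 = 65.2% → varenicline
Heavy smokers: varenicline 24/78 = 30.8%, counseling alone 15/68 = 22.1% → varenicline
Overall: varenicline 2865/3853 = 74.4%, counseling alone 2997/4641 = 64.6% → varenicline
Varenicline wins overall and in every dependence group — no reversal.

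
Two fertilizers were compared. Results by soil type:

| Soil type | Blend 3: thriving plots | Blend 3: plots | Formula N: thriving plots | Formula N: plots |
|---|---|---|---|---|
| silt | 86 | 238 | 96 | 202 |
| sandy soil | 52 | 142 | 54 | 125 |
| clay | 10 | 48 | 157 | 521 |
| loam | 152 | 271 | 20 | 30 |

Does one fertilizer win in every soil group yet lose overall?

Silt: Blend 3 86/238 = 36.1%, Formula N 96/202 = 47.5% → Formula N
Sandy soil: Blend 3 52/142 = 36.6%, Formula N 54/125 = 43.2% → Formula N
Clay: Blend 3 10/48 = 20.8%, Formula N 157/521 = 30.1% → Formula N
Loam: Blend 3 152/271 = 56.1%, Formula N 20/30 = 66.7% → Formula N
Overall: Blend 3 300/699 = 42.9%, Formula N 327/878 = 37.2% → Blend 3
Formula N wins each soil group but Blend 3 wins overall — the comparison reverses. Formula N's plots skew toward clay, which has a lower base rate.

Yes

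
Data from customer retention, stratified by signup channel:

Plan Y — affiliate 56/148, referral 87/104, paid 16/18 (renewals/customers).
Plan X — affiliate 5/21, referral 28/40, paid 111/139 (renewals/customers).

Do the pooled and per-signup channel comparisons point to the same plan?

Affiliate: Plan Y 56/148 = 37.8%, Plan X 5/21 = 23.8% → Plan Y
Referral: Plan Y 87/104 = 83.7%, Plan X 28/40 = 70.0% → Plan Y
Paid: Plan Y 16/18 = 88.9%, Plan X 111/139 = 79.9% → Plan Y
Overall: Plan Y 159/270 = 58.9%, Plan X 144/200 = 72.0% → Plan X
Plan Y wins each signup group but Plan X wins overall — the comparison reverses. Plan Y's customers skew toward affiliate, which has a lower base rate.

No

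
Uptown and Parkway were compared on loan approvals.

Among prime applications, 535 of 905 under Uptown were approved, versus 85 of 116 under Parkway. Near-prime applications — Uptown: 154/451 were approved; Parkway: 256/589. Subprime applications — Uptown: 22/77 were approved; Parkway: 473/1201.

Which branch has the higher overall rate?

Uptown

Prime: Uptown 535/905 = 59.1%, Parkway 85/116 = 73.3% → Parkway
Near-prime: Uptown 154/451 = 34.1%, Parkway 256/589 = 43.5% → Parkway
Subprime: Uptown 22/77 = 28.6%, Parkway 473/1201 = 39.4% → Parkway
Overall: Uptown 711/1433 = 49.6%, Parkway 814/1906 = 42.7% → Uptown
(Parkway wins every credit group but Uptown wins overall — Parkway's applications skew toward the low-rate subprime group.)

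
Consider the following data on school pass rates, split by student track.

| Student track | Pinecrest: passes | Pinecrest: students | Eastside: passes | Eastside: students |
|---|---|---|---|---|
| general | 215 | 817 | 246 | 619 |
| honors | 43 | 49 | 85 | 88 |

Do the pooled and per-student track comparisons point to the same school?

General: Pinecrest 215/817 = 26.3%, Eastside 246/619 = 39.7% → Eastside
Honors: Pinecrest 43/49 = 87.8%, Eastside 85/88 = 96.6% → Eastside
Overall: Pinecrest 258/866 = 29.8%, Eastside 331/707 = 46.8% → Eastside
Eastside wins overall and in every student group — no reversal.

Yes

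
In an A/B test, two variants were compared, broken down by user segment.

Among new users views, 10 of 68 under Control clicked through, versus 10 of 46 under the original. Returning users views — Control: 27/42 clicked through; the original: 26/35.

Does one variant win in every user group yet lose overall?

No

New users: Control 10/68 = 14.7%, the original 10/46 = 21.7% → the original
Returning users: Control 27/42 = 64.3%, the original 26/35 = 74.3% → the original
Overall: Control 37/110 = 33.6%, the original 36/81 = 44.4% → the original
The original wins overall and in every user group — no reversal.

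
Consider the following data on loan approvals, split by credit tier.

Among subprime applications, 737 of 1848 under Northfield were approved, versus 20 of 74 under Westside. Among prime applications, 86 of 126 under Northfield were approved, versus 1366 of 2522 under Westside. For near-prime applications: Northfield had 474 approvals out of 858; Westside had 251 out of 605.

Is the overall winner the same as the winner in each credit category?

Subprime: Northfield 737/1848 = 39.9%, Westside 20/74 = 27.0% → Northfield
Prime: Northfield 86/126 = 68.3%, Westside 1366/2522 = 54.2% → Northfield
Near-prime: Northfield 474/858 = 55.2%, Westside 251/605 = 41.5% → Northfield
Overall: Northfield 1297/2832 = 45.8%, Westside 1637/3201 = 51.1% → Westside
Northfield wins each credit group but Westside wins overall — the comparison reverses. Northfield's applications skew toward subprime, which has a lower base rate.

No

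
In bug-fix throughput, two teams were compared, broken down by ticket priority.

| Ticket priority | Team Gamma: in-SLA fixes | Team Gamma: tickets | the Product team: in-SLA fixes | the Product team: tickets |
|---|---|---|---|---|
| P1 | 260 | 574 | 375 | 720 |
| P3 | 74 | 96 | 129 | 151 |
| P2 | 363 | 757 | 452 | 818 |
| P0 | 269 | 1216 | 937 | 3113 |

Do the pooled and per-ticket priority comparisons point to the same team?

P1: Team Gamma 260/574 = 45.3%, the Product team 375/720 = 52.1% → the Product team
P3: Team Gamma 74/96 = 77.1%, the Product team 129/151 = 85.4% → the Product team
P2: Team Gamma 363/757 = 48.0%, the Product team 452/818 = 55.3% → the Product team
P0: Team Gamma 269/1216 = 22.1%, the Product team 937/3113 = 30.1% → the Product team
Overall: Team Gamma 966/2643 = 36.5%, the Product team 1893/4802 = 39.4% → the Product team
The Product team wins overall and in every ticket group — no reversal.

Yes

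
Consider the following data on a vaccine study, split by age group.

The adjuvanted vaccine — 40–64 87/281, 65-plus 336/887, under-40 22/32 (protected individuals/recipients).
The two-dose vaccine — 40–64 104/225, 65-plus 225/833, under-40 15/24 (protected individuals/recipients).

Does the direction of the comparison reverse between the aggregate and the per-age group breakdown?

40–64: the adjuvanted vaccine 87/281 = 31.0%, the two-dose vaccine 104/225 = 46.2% → the two-dose vaccine
65-plus: the adjuvanted vaccine 336/887 = 37.9%, the two-dose vaccine 225/833 = 27.0% → the adjuvanted vaccine
Under-40: the adjuvanted vaccine 22/32 = 68.8%, the two-dose vaccine 15/24 = 62.5% → the adjuvanted vaccine
Overall: the adjuvanted vaccine 445/1200 = 37.1%, the two-dose vaccine 344/1082 = 31.8% → the adjuvanted vaccine
Neither sweeps: the adjuvanted vaccine wins 2 of 3 groups, the two-dose vaccine wins 1. The adjuvanted vaccine wins overall but not every group — no Simpson reversal.

No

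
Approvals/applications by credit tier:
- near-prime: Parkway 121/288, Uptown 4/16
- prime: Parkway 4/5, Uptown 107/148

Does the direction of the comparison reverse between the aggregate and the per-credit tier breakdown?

Yes

Near-prime: Parkway 121/288 = 42.0%, Uptown 4/16 = 25.0% → Parkway
Prime: Parkway 4/5 = 80.0%, Uptown 107/148 = 72.3% → Parkway
Overall: Parkway 125/293 = 42.7%, Uptown 111/164 = 67.7% → Uptown
Parkway wins each credit group but Uptown wins overall — the comparison reverses. Parkway's applications skew toward near-prime, which has a lower base rate.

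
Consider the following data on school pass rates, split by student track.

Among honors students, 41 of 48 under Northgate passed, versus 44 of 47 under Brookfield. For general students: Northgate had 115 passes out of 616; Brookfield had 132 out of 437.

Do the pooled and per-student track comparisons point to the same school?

Yes

Honors: Northgate 41/48 = 85.4%, Brookfield 44/47 = 93.6% → Brookfield
General: Northgate 115/616 = 18.7%, Brookfield 132/437 = 30.2% → Brookfield
Overall: Northgate 156/664 = 23.5%, Brookfield 176/484 = 36.4% → Brookfield
Brookfield wins overall and in every student group — no reversal.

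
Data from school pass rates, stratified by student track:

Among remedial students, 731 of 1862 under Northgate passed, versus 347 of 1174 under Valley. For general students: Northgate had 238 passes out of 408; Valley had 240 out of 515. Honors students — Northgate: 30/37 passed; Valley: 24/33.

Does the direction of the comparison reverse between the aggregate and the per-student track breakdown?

Remedial: Northgate 731/1862 = 39.3%, Valley 347/1174 = 29.6% → Northgate
General: Northgate 238/408 = 58.3%, Valley 240/515 = 46.6% → Northgate
Honors: Northgate 30/37 = 81.1%, Valley 24/33 = 72.7% → Northgate
Overall: Northgate 999/2307 = 43.3%, Valley 611/1722 = 35.5% → Northgate
Northgate wins overall and in every student group — no reversal.

No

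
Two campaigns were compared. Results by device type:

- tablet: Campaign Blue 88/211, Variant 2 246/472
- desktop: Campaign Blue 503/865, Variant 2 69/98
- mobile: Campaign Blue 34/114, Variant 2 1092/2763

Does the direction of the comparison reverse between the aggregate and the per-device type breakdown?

Yes

Tablet: Campaign Blue 88/211 = 41.7%, Variant 2 246/472 = 52.1% → Variant 2
Desktop: Campaign Blue 503/865 = 58.2%, Variant 2 69/98 = 70.4% → Variant 2
Mobile: Campaign Blue 34/114 = 29.8%, Variant 2 1092/2763 = 39.5% → Variant 2
Overall: Campaign Blue 625/1190 = 52.5%, Variant 2 1407/3333 = 42.2% → Campaign Blue
Variant 2 wins each device group but Campaign Blue wins overall — the comparison reverses. Variant 2's impressions skew toward mobile, which has a lower base rate.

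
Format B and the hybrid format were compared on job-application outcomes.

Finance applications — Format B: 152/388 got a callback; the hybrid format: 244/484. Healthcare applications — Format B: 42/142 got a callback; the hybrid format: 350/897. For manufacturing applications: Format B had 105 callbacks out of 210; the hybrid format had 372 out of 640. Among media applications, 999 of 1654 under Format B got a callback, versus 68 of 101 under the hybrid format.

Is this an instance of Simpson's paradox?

Yes

Finance: Format B 152/388 = 39.2%, the hybrid format 244/484 = 50.4% → the hybrid format
Healthcare: Format B 42/142 = 29.6%, the hybrid format 350/897 = 39.0% → the hybrid format
Manufacturing: Format B 105/210 = 50.0%, the hybrid format 372/640 = 58.1% → the hybrid format
Media: Format B 999/1654 = 60.4%, the hybrid format 68/101 = 67.3% → the hybrid format
Overall: Format B 1298/2394 = 54.2%, the hybrid format 1034/2122 = 48.7% → Format B
The hybrid format wins each industry group but Format B wins overall — the comparison reverses. The hybrid format's applications skew toward healthcare, which has a lower base rate.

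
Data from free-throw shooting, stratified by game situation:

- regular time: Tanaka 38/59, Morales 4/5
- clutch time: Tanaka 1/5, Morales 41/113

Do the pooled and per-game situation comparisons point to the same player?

No

Regular time: Tanaka 38/59 = 64.4%, Morales 4/5 = 80.0% → Morales
Clutch time: Tanaka 1/5 = 20.0%, Morales 41/113 = 36.3% → Morales
Overall: Tanaka 39/64 = 60.9%, Morales 45/118 = 38.1% → Tanaka
Morales wins each game group but Tanaka wins overall — the comparison reverses. Morales's attempts skew toward clutch time, which has a lower base rate.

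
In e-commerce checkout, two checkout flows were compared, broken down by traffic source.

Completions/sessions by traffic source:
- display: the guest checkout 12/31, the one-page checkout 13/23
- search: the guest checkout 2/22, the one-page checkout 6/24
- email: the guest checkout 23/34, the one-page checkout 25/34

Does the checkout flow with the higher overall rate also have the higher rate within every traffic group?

Display: the guest checkout 12/31 = 38.7%, the one-page checkout 13/23 = 56.5% → the one-page checkout
Search: the guest checkout 2/22 = 9.1%, the one-page checkout 6/24 = 25.0% → the one-page checkout
Email: the guest checkout 23/34 = 67.6%, the one-page checkout 25/34 = 73.5% → the one-page checkout
Overall: the guest checkout 37/87 = 42.5%, the one-page checkout 44/81 = 54.3% → the one-page checkout
The one-page checkout wins overall and in every traffic group — no reversal.

Yes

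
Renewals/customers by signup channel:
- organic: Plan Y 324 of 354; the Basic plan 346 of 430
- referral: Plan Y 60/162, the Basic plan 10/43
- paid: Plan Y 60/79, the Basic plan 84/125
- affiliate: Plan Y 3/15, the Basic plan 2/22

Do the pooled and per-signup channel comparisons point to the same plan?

Organic: Plan Y 324/354 = 91.5%, the Basic plan 346/430 = 80.5% → Plan Y
Referral: Plan Y 60/162 = 37.0%, the Basic plan 10/43 = 23.3% → Plan Y
Paid: Plan Y 60/79 = 75.9%, the Basic plan 84/125 = 67.2% → Plan Y
Affiliate: Plan Y 3/15 = 20.0%, the Basic plan 2/22 = 9.1% → Plan Y
Overall: Plan Y 447/610 = 73.3%, the Basic plan 442/620 = 71.3% → Plan Y
Plan Y wins overall and in every signup group — no reversal.

Yes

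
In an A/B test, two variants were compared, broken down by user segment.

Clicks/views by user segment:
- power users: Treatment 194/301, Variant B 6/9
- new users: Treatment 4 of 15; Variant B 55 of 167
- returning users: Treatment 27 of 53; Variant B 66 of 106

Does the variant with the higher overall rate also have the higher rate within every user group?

No

Power users: Treatment 194/301 = 64.5%, Variant B 6/9 = 66.7% → Variant B
New users: Treatment 4/15 = 26.7%, Variant B 55/167 = 32.9% → Variant B
Returning users: Treatment 27/53 = 50.9%, Variant B 66/106 = 62.3% → Variant B
Overall: Treatment 225/369 = 61.0%, Variant B 127/282 = 45.0% → Treatment
Variant B wins each user group but Treatment wins overall — the comparison reverses. Variant B's views skew toward new users, which has a lower base rate.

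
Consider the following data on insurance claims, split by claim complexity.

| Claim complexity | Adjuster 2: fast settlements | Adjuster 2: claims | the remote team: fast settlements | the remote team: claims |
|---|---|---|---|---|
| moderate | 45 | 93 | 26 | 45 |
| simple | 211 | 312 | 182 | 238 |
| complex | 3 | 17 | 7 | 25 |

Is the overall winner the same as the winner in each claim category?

Moderate: Adjuster 2 45/93 = 48.4%, the remote team 26/45 = 57.8% → the remote team
Simple: Adjuster 2 211/312 = 67.6%, the remote team 182/238 = 76.5% → the remote team
Complex: Adjuster 2 3/17 = 17.6%, the remote team 7/25 = 28.0% → the remote team
Overall: Adjuster 2 259/422 = 61.4%, the remote team 215/308 = 69.8% → the remote team
The remote team wins overall and in every claim group — no reversal.

Yes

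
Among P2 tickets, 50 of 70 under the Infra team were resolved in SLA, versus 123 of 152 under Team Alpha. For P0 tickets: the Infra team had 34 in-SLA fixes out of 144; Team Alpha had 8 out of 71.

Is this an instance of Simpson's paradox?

No

P2: the Infra team 50/70 = 71.4%, Team Alpha 123/152 = 80.9% → Team Alpha
P0: the Infra team 34/144 = 23.6%, Team Alpha 8/71 = 11.3% → the Infra team
Overall: the Infra team 84/214 = 39.3%, Team Alpha 131/223 = 58.7% → Team Alpha
Neither sweeps: the Infra team wins 1 of 2 groups, Team Alpha wins 1. Team Alpha wins overall but not every group — no Simpson reversal.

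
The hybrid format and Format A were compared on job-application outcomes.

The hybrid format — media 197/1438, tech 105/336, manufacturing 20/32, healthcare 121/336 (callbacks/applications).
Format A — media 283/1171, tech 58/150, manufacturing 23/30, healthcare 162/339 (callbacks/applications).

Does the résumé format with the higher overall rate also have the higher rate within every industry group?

Media: the hybrid format 197/1438 = 13.7%, Format A 283/1171 = 24.2% → Format A
Tech: the hybrid format 105/336 = 31.2%, Format A 58/150 = 38.7% → Format A
Manufacturing: the hybrid format 20/32 = 62.5%, Format A 23/30 = 76.7% → Format A
Healthcare: the hybrid format 121/336 = 36.0%, Format A 162/339 = 47.8% → Format A
Overall: the hybrid format 443/2142 = 20.7%, Format A 526/1690 = 31.1% → Format A
Format A wins overall and in every industry group — no reversal.

Yes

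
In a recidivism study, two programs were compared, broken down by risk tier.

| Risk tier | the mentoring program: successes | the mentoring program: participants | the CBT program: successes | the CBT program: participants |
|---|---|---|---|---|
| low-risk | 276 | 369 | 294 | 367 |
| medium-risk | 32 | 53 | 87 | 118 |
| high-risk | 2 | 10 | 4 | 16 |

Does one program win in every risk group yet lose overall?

Low-risk: the mentoring program 276/369 = 74.8%, the CBT program 294/367 = 80.1% → the CBT program
Medium-risk: the mentoring program 32/53 = 60.4%, the CBT program 87/118 = 73.7% → the CBT program
High-risk: the mentoring program 2/10 = 20.0%, the CBT program 4/16 = 25.0% → the CBT program
Overall: the mentoring program 310/432 = 71.8%, the CBT program 385/501 = 76.8% → the CBT program
The CBT program wins overall and in every risk group — no reversal.

No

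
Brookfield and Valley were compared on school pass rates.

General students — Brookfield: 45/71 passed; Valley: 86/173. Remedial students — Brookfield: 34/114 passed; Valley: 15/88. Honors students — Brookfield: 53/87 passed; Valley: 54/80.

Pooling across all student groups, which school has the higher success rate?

Brookfield

General: Brookfield 45/71 = 63.4%, Valley 86/173 = 49.7% → Brookfield
Remedial: Brookfield 34/114 = 29.8%, Valley 15/88 = 17.0% → Brookfield
Honors: Brookfield 53/87 = 60.9%, Valley 54/80 = 67.5% → Valley
Overall: Brookfield 132/272 = 48.5%, Valley 155/341 = 45.5% → Brookfield
(Neither sweeps every student group, but Brookfield has the higher pooled rate.)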